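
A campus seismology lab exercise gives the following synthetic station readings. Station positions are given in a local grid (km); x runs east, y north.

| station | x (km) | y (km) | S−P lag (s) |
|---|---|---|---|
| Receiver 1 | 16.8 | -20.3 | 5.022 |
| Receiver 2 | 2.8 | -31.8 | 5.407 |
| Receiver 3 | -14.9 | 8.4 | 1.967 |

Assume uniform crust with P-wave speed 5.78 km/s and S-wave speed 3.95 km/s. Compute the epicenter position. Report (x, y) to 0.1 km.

Distance from S−P lag: d = Δt · v_P v_S / (v_P − v_S) = Δt · (5.78·3.95)/(5.78−3.95) ≈ 12.4760·Δt.
So d_Receiver 1 = 62.65, d_Receiver 2 = 67.46, d_Receiver 3 = 24.54 km.
Circle about each station: (x − 16.8)² + (y + 20.3)² = 62.65²; (x − 2.8)² + (y + 31.8)² = 67.46²; (x + 14.9)² + (y − 8.4)² = 24.54².
Subtracting the Receiver 1 equation from the Receiver 2 and Receiver 3 equations removes the quadratic terms:
-28.0 x − 23.0 y = -301.08
-63.4 x + 57.4 y = 2921.05
Solving the 2×2 system: x ≈ -16.3, y ≈ 32.9 km.
Check against Receiver 1 (with the unrounded x, y): √((x − 16.8)²+(y + 20.3)²) = 62.65 ≈ 62.65 km. ✓

(-16.3, 32.9)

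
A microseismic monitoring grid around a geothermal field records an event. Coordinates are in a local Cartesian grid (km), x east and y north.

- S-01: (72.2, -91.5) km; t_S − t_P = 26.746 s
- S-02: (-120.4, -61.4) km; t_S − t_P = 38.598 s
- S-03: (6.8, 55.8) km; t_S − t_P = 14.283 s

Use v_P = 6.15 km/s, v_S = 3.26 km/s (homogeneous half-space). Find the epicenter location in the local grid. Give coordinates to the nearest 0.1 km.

Distance from S−P lag: d = Δt · v_P v_S / (v_P − v_S) = Δt · (6.15·3.26)/(6.15−3.26) ≈ 6.9374·Δt.
So d_S-01 = 185.55, d_S-02 = 267.77, d_S-03 = 99.09 km.
Circle about each station: (x − 72.2)² + (y + 91.5)² = 185.55²; (x + 120.4)² + (y + 61.4)² = 267.77²; (x − 6.8)² + (y − 55.8)² = 99.09².
Subtracting pairs of circle equations eliminates x²+y² and gives linear equations (the radical axes):
-385.2 x + 60.2 y = -32590.94
-130.8 x + 294.6 y = 14184.76
Solving the 2×2 system: x ≈ 99.0, y ≈ 92.1 km.

x ≈ 99.0 km, y ≈ 92.1 km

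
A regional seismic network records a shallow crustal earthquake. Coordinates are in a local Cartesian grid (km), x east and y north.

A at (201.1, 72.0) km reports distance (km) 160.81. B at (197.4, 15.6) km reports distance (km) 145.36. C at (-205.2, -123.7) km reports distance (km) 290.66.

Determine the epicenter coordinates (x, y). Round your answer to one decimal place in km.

Circle about each station: (x − 201.1)² + (y − 72.0)² = 160.81²; (x − 197.4)² + (y − 15.6)² = 145.36²; (x + 205.2)² + (y + 123.7)² = 290.66².
Subtracting the A equation from the B and C equations removes the quadratic terms:
-7.4 x − 112.8 y = -1684.76
-812.6 x − 391.4 y = -46839.86
Solving the 2×2 system: x ≈ 52.1, y ≈ 11.5 km.

(52.1, 11.5)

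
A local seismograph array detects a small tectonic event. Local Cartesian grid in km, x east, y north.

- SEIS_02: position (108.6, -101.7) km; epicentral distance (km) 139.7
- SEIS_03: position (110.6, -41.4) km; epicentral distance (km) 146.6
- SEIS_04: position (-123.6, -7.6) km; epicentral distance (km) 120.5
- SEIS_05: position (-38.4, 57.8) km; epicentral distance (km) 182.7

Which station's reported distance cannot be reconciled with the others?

Solve using three stations at a time. Using SEIS_02, SEIS_03, SEIS_04 (subtract circle equations pairwise → linear system) gives (x, y) ≈ (-29.9, -83.3).
Distances from that point to each station vs reported:
  SEIS_02: calculated 139.7 vs reported 139.7 → residual 0.0 km
  SEIS_03: calculated 146.6 vs reported 146.6 → residual 0.0 km
  SEIS_04: calculated 120.5 vs reported 120.5 → residual 0.0 km
  SEIS_05: calculated 141.4 vs reported 182.7 → residual 41.3 km
SEIS_02, SEIS_03, SEIS_04 are mutually consistent (residuals ≈ 0); SEIS_05 is off by 41.3 km.

SEIS_05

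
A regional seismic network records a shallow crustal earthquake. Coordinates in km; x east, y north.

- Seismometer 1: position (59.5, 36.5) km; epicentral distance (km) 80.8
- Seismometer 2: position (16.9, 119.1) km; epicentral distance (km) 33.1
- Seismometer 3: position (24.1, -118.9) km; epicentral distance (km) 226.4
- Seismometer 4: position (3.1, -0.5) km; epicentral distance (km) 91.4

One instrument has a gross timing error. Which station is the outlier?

Solve using three stations at a time. Using Seismometer 1, Seismometer 2, Seismometer 4 (subtract circle equations pairwise → linear system) gives (x, y) ≈ (-0.3, 90.8).
Distances from that point to each station vs reported:
  Seismometer 1: calculated 80.8 vs reported 80.8 → residual 0.0 km
  Seismometer 2: calculated 33.1 vs reported 33.1 → residual 0.0 km
  Seismometer 3: calculated 211.1 vs reported 226.4 → residual 15.3 km
  Seismometer 4: calculated 91.4 vs reported 91.4 → residual 0.0 km
Seismometer 1, Seismometer 2, Seismometer 4 are mutually consistent (residuals ≈ 0); Seismometer 3 is off by 15.3 km.

Seismometer 3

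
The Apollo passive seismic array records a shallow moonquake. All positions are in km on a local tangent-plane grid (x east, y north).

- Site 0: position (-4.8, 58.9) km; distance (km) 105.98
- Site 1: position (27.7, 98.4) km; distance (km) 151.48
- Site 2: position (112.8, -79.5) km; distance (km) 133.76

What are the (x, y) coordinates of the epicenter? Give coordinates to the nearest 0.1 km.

-16.8 km east, -46.4 km north

Circle about each station: (x + 4.8)² + (y − 58.9)² = 105.98²; (x − 27.7)² + (y − 98.4)² = 151.48²; (x − 112.8)² + (y + 79.5)² = 133.76².
Subtracting pairs of circle equations eliminates x²+y² and gives linear equations (the radical axes):
65.0 x + 79.0 y = -4756.83
235.2 x − 276.8 y = 8891.86
Solving the 2×2 system: x ≈ -16.8, y ≈ -46.4 km.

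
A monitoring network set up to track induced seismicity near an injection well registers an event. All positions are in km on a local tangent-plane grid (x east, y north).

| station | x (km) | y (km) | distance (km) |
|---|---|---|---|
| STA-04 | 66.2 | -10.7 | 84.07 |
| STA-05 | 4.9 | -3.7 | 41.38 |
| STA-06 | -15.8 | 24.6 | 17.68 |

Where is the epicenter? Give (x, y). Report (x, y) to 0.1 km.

Circle about each station: (x − 66.2)² + (y + 10.7)² = 84.07²; (x − 4.9)² + (y + 3.7)² = 41.38²; (x + 15.8)² + (y − 24.6)² = 17.68².
Subtracting the STA-04 equation from the STA-05 and STA-06 equations removes the quadratic terms:
-122.6 x + 14.0 y = 896.23
-164.0 x + 70.6 y = 3113.05
Solving the 2×2 system: x ≈ -3.1, y ≈ 36.9 km.

x ≈ -3.1 km, y ≈ 36.9 km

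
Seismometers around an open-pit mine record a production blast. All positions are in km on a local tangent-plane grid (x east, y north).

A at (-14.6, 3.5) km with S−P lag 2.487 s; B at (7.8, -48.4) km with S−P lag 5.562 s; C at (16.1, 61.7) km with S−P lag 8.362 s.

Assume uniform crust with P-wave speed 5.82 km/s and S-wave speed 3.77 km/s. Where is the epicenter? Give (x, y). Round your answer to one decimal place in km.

Distance from S−P lag: d = Δt · v_P v_S / (v_P − v_S) = Δt · (5.82·3.77)/(5.82−3.77) ≈ 10.7031·Δt.
So d_A = 26.62, d_B = 59.53, d_C = 89.50 km.
Circle about each station: (x + 14.6)² + (y − 3.5)² = 26.62²; (x − 7.8)² + (y + 48.4)² = 59.53²; (x − 16.1)² + (y − 61.7)² = 89.50².
Subtracting pairs of circle equations eliminates x²+y² and gives linear equations (the radical axes):
44.8 x − 103.8 y = -657.21
61.4 x + 116.4 y = -3460.94
Solving the 2×2 system: x ≈ -37.6, y ≈ -9.9 km.
Check against A (with the unrounded x, y): √((x + 14.6)²+(y − 3.5)²) = 26.62 ≈ 26.62 km. ✓

x ≈ -37.6 km, y ≈ -9.9 km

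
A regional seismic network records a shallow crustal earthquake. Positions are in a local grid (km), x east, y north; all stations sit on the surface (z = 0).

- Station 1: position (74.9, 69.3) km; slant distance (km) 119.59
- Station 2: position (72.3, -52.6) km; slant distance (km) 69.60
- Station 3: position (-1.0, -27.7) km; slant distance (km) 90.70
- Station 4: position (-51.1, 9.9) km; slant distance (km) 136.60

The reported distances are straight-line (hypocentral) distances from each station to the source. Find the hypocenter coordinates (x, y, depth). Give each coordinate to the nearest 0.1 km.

Each station gives a sphere (x−x_i)² + (y−y_i)² + z² = d_i² (stations at z=0).
Subtracting the Station 1 sphere from Station 2 and Station 3: z² cancels, leaving linear equations in x and y:
-5.2 x − 243.8 y = 7039.16
-151.8 x − 194.0 y = -3568.93
Solving: x ≈ 62.103, y ≈ -30.197 km (keep extra digits for the depth step; rounded: 62.1, -30.2).
Then from the Station 1 sphere: z² = 119.59² − (x − 74.9)² − (y − 69.3)² with x = 62.103, y = -30.197, so z ≈ 65.103 ≈ 65.1 km.

x ≈ 62.1 km, y ≈ -30.2 km, depth ≈ 65.1 km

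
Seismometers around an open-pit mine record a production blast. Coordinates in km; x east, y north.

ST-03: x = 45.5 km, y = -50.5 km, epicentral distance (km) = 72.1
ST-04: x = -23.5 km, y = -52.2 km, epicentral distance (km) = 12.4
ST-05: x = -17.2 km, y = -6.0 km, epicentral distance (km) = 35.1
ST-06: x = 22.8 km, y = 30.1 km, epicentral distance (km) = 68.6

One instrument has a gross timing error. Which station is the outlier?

Solve using three stations at a time. Using ST-03, ST-04, ST-05 (subtract circle equations pairwise → linear system) gives (x, y) ≈ (-25.8, -40.0).
Distances from that point to each station vs reported:
  ST-03: calculated 72.1 vs reported 72.1 → residual 0.0 km
  ST-04: calculated 12.4 vs reported 12.4 → residual 0.0 km
  ST-05: calculated 35.1 vs reported 35.1 → residual 0.0 km
  ST-06: calculated 85.3 vs reported 68.6 → residual 16.7 km
ST-03, ST-04, ST-05 are mutually consistent (residuals ≈ 0); ST-06 is off by 16.7 km.

ST-06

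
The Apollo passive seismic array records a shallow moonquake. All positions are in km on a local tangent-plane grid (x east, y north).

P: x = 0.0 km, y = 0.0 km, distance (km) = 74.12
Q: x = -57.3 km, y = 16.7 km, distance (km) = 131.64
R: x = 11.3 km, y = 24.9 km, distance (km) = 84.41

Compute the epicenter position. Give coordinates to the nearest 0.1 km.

(59.2, -44.6)

Circle about each station: x² + y² = 74.12²; (x + 57.3)² + (y − 16.7)² = 131.64²; (x − 11.3)² + (y − 24.9)² = 84.41².
Subtracting pairs of circle equations eliminates x²+y² and gives linear equations (the radical axes):
-114.6 x + 33.4 y = -8273.14
22.6 x + 49.8 y = -883.57
Solving the 2×2 system: x ≈ 59.2, y ≈ -44.6 km.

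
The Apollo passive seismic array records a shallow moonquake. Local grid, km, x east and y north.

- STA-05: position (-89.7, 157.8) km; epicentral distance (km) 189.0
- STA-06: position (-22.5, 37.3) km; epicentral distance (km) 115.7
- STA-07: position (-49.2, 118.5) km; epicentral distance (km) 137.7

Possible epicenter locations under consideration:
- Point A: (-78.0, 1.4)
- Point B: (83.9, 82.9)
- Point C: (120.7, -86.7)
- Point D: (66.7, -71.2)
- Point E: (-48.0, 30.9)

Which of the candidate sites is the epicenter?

For each candidate, compare |candidate − station| to the reported distance:
Point A: residuals STA-05 32.2, STA-06 49.6, STA-07 17.1 → max 49.6 km
Point B: residuals STA-05 0.1, STA-06 0.1, STA-07 0.1 → max 0.1 km
Point C: residuals STA-05 133.6, STA-06 73.7, STA-07 128.7 → max 133.6 km
Point D: residuals STA-05 88.3, STA-06 24.8, STA-07 84.6 → max 88.3 km
Point E: residuals STA-05 55.4, STA-06 89.4, STA-07 50.1 → max 89.4 km
Only Point B has all residuals ≈ 0.

Point B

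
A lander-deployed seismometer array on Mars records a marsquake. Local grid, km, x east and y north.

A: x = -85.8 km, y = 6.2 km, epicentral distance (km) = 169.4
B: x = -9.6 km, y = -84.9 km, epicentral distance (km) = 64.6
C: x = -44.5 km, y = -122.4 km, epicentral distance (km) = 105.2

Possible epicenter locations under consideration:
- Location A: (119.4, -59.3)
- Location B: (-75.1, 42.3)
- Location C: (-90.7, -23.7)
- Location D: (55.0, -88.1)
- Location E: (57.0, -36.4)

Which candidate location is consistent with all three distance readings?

Location D

For each candidate, compare |candidate − station| to the reported distance:
Location A: residuals A 46.0, B 66.9, C 70.4 → max 70.4 km
Location B: residuals A 131.7, B 78.5, C 62.3 → max 131.7 km
Location C: residuals A 139.1, B 37.0, C 3.8 → max 139.1 km
Location D: residuals A 0.1, B 0.1, C 0.0 → max 0.1 km
Location E: residuals A 20.4, B 17.8, C 27.8 → max 27.8 km
Only Location D has all residuals ≈ 0.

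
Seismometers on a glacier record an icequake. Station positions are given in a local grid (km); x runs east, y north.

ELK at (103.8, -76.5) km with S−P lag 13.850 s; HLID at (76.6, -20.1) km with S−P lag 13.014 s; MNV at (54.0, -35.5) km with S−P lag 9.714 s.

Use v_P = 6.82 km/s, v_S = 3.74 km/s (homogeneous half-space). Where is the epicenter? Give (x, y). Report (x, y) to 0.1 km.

-10.7 km east, -83.3 km north

Distance from S−P lag: d = Δt · v_P v_S / (v_P − v_S) = Δt · (6.82·3.74)/(6.82−3.74) ≈ 8.2814·Δt.
So d_ELK = 114.70, d_HLID = 107.77, d_MNV = 80.45 km.
Circle about each station: (x − 103.8)² + (y + 76.5)² = 114.70²; (x − 76.6)² + (y + 20.1)² = 107.77²; (x − 54.0)² + (y + 35.5)² = 80.45².
Subtracting pairs of circle equations eliminates x²+y² and gives linear equations (the radical axes):
-54.4 x + 112.8 y = -8813.40
-99.6 x + 82.0 y = -5766.55
Solving the 2×2 system: x ≈ -10.7, y ≈ -83.3 km.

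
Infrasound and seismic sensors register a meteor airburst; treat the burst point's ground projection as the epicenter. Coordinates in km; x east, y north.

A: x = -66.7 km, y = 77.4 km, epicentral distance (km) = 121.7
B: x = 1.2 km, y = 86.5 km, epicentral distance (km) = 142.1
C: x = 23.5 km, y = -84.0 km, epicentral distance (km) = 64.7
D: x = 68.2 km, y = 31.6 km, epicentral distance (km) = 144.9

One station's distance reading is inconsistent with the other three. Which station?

Solve using three stations at a time. Using A, B, D (subtract circle equations pairwise → linear system) gives (x, y) ≈ (-55.5, -43.8).
Distances from that point to each station vs reported:
  A: calculated 121.7 vs reported 121.7 → residual 0.0 km
  B: calculated 142.1 vs reported 142.1 → residual 0.0 km
  C: calculated 88.7 vs reported 64.7 → residual 24.0 km
  D: calculated 144.9 vs reported 144.9 → residual 0.0 km
A, B, D are mutually consistent (residuals ≈ 0); C is off by 24.0 km.

C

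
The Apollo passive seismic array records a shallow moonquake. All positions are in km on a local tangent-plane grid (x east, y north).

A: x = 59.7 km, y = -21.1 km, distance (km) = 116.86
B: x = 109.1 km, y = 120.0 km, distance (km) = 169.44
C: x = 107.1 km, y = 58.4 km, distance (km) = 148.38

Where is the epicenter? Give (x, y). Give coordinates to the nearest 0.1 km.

Circle about each station: (x − 59.7)² + (y + 21.1)² = 116.86²; (x − 109.1)² + (y − 120.0)² = 169.44²; (x − 107.1)² + (y − 58.4)² = 148.38².
Subtracting pairs of circle equations eliminates x²+y² and gives linear equations (the radical axes):
98.8 x + 282.2 y = 7239.86
94.8 x + 159.0 y = 2511.31
Solving the 2×2 system: x ≈ -40.1, y ≈ 39.7 km.

(-40.1, 39.7)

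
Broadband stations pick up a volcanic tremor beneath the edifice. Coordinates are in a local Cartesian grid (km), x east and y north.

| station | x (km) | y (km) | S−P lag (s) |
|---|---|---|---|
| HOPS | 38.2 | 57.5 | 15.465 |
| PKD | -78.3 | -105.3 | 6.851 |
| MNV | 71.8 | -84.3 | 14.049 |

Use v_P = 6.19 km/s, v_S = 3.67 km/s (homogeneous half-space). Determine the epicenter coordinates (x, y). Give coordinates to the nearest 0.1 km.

Distance from S−P lag: d = Δt · v_P v_S / (v_P − v_S) = Δt · (6.19·3.67)/(6.19−3.67) ≈ 9.0148·Δt.
So d_HOPS = 139.41, d_PKD = 61.76, d_MNV = 126.65 km.
Circle about each station: (x − 38.2)² + (y − 57.5)² = 139.41²; (x + 78.3)² + (y + 105.3)² = 61.76²; (x − 71.8)² + (y + 84.3)² = 126.65².
Subtracting the HOPS equation from the PKD and MNV equations removes the quadratic terms:
-233.0 x − 325.6 y = 28074.34
67.2 x − 283.6 y = 10891.17
Solving the 2×2 system: x ≈ -50.2, y ≈ -50.3 km.

x ≈ -50.2 km, y ≈ -50.3 km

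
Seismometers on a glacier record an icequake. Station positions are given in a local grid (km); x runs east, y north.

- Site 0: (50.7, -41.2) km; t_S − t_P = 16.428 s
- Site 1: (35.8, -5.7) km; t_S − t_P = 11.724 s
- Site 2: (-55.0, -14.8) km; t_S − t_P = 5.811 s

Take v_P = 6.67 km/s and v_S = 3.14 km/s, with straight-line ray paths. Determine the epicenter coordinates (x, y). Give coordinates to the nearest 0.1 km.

x ≈ -31.8 km, y ≈ 10.7 km

Distance from S−P lag: d = Δt · v_P v_S / (v_P − v_S) = Δt · (6.67·3.14)/(6.67−3.14) ≈ 5.9331·Δt.
So d_Site 0 = 97.47, d_Site 1 = 69.56, d_Site 2 = 34.48 km.
Circle about each station: (x − 50.7)² + (y + 41.2)² = 97.47²; (x − 35.8)² + (y + 5.7)² = 69.56²; (x + 55.0)² + (y + 14.8)² = 34.48².
Subtracting the Site 0 equation from the Site 1 and Site 2 equations removes the quadratic terms:
-29.8 x + 71.0 y = 1708.01
-211.4 x + 52.8 y = 7287.64
Solving the 2×2 system: x ≈ -31.8, y ≈ 10.7 km.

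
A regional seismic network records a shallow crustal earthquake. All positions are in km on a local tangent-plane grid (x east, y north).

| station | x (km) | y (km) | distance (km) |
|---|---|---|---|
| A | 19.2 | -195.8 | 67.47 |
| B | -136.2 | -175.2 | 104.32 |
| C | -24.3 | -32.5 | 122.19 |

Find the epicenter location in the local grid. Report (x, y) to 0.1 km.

Circle about each station: (x − 19.2)² + (y + 195.8)² = 67.47²; (x + 136.2)² + (y + 175.2)² = 104.32²; (x + 24.3)² + (y + 32.5)² = 122.19².
Subtracting the A equation from the B and C equations removes the quadratic terms:
-310.8 x + 41.2 y = 4208.74
-87.0 x + 326.6 y = -47437.74
Solving the 2×2 system: x ≈ -34.0, y ≈ -154.3 km.
Check against A (with the unrounded x, y): √((x − 19.2)²+(y + 195.8)²) = 67.47 ≈ 67.47 km. ✓

x ≈ -34.0 km, y ≈ -154.3 km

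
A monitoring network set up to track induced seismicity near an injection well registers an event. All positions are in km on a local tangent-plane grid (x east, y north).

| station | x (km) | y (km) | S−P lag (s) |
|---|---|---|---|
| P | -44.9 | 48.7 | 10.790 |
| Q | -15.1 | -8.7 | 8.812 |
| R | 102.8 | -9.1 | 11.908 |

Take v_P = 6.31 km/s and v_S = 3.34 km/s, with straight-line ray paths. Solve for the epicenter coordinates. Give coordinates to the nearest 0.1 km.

x ≈ 30.3 km, y ≈ 34.3 km

Distance from S−P lag: d = Δt · v_P v_S / (v_P − v_S) = Δt · (6.31·3.34)/(6.31−3.34) ≈ 7.0961·Δt.
So d_P = 76.57, d_Q = 62.53, d_R = 84.50 km.
Circle about each station: (x + 44.9)² + (y − 48.7)² = 76.57²; (x + 15.1)² + (y + 8.7)² = 62.53²; (x − 102.8)² + (y + 9.1)² = 84.50².
Subtracting pairs of circle equations eliminates x²+y² and gives linear equations (the radical axes):
59.6 x − 114.8 y = -2131.04
295.4 x − 115.6 y = 4985.66
Solving the 2×2 system: x ≈ 30.3, y ≈ 34.3 km.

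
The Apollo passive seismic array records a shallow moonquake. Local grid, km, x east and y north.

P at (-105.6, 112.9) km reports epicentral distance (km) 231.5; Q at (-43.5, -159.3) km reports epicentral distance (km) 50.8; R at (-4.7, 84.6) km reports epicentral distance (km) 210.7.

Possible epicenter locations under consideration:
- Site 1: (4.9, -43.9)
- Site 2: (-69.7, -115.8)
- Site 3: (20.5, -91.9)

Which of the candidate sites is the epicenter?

For each candidate, compare |candidate − station| to the reported distance:
Site 1: residuals P 39.7, Q 74.3, R 81.8 → max 81.8 km
Site 2: residuals P 0.0, Q 0.0, R 0.0 → max 0.0 km
Site 3: residuals P 9.0, Q 42.1, R 32.4 → max 42.1 km
Only Site 2 has all residuals ≈ 0.

Site 2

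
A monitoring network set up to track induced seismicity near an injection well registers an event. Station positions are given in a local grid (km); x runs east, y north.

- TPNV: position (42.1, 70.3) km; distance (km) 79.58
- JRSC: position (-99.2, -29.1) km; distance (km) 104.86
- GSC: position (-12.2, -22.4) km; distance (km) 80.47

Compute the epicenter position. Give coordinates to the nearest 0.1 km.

-35.9 km east, 54.5 km north

Circle about each station: (x − 42.1)² + (y − 70.3)² = 79.58²; (x + 99.2)² + (y + 29.1)² = 104.86²; (x + 12.2)² + (y + 22.4)² = 80.47².
Subtracting pairs of circle equations eliminates x²+y² and gives linear equations (the radical axes):
-282.6 x − 198.8 y = -689.69
-108.6 x − 185.4 y = -6206.34
Solving the 2×2 system: x ≈ -35.9, y ≈ 54.5 km.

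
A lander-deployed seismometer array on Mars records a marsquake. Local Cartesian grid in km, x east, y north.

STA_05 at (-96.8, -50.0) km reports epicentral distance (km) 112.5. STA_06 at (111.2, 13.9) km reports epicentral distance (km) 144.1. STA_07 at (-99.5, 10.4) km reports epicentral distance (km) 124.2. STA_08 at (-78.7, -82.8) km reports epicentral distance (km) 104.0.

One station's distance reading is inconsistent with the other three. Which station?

STA_06

Solve using three stations at a time. Using STA_05, STA_07, STA_08 (subtract circle equations pairwise → linear system) gives (x, y) ≈ (15.2, -37.7).
Distances from that point to each station vs reported:
  STA_05: calculated 112.6 vs reported 112.5 → residual 0.1 km
  STA_06: calculated 109.0 vs reported 144.1 → residual 35.1 km
  STA_07: calculated 124.3 vs reported 124.2 → residual 0.1 km
  STA_08: calculated 104.2 vs reported 104.0 → residual 0.2 km
STA_05, STA_07, STA_08 are mutually consistent (residuals ≈ 0); STA_06 is off by 35.1 km.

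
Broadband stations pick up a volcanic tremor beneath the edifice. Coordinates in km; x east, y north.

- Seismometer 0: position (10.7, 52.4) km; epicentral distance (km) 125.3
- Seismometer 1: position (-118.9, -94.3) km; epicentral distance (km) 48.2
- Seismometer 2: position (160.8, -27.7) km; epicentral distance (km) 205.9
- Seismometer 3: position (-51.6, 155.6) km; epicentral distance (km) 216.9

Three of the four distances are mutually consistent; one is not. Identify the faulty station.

Solve using three stations at a time. Using Seismometer 0, Seismometer 2, Seismometer 3 (subtract circle equations pairwise → linear system) gives (x, y) ≈ (-42.4, -61.1).
Distances from that point to each station vs reported:
  Seismometer 0: calculated 125.3 vs reported 125.3 → residual 0.0 km
  Seismometer 1: calculated 83.4 vs reported 48.2 → residual 35.2 km
  Seismometer 2: calculated 205.9 vs reported 205.9 → residual 0.0 km
  Seismometer 3: calculated 216.9 vs reported 216.9 → residual 0.0 km
Seismometer 0, Seismometer 2, Seismometer 3 are mutually consistent (residuals ≈ 0); Seismometer 1 is off by 35.2 km.

Seismometer 1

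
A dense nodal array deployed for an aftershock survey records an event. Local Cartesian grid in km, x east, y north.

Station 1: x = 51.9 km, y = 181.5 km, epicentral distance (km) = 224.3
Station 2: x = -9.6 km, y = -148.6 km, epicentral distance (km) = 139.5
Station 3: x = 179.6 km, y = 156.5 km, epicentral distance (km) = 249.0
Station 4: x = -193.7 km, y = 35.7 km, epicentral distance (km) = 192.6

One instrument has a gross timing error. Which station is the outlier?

Station 1

Solve using three stations at a time. Using Station 2, Station 3, Station 4 (subtract circle equations pairwise → linear system) gives (x, y) ≈ (-6.4, -9.1).
Distances from that point to each station vs reported:
  Station 1: calculated 199.3 vs reported 224.3 → residual 25.0 km
  Station 2: calculated 139.5 vs reported 139.5 → residual 0.0 km
  Station 3: calculated 249.0 vs reported 249.0 → residual 0.0 km
  Station 4: calculated 192.6 vs reported 192.6 → residual 0.0 km
Station 2, Station 3, Station 4 are mutually consistent (residuals ≈ 0); Station 1 is off by 25.0 km.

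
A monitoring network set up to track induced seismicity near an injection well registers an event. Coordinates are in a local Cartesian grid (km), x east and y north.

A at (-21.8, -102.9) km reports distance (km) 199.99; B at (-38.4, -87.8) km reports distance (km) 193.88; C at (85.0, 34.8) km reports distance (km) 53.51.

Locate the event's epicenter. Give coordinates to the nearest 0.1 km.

57.5 km east, 80.7 km north

Circle about each station: (x + 21.8)² + (y + 102.9)² = 199.99²; (x + 38.4)² + (y + 87.8)² = 193.88²; (x − 85.0)² + (y − 34.8)² = 53.51².
Subtracting the A equation from the B and C equations removes the quadratic terms:
-33.2 x + 30.2 y = 526.30
213.6 x + 275.4 y = 34505.07
Solving the 2×2 system: x ≈ 57.5, y ≈ 80.7 km.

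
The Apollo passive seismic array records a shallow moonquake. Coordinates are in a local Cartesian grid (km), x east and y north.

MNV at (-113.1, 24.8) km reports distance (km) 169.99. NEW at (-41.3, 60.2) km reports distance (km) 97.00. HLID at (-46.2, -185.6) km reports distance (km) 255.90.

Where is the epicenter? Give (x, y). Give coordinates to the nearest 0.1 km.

Circle about each station: (x + 113.1)² + (y − 24.8)² = 169.99²; (x + 41.3)² + (y − 60.2)² = 97.00²; (x + 46.2)² + (y + 185.6)² = 255.90².
Subtracting the MNV equation from the NEW and HLID equations removes the quadratic terms:
143.6 x + 70.8 y = 11410.68
133.8 x − 420.8 y = -13413.06
Solving the 2×2 system: x ≈ 55.1, y ≈ 49.4 km.

(55.1, 49.4)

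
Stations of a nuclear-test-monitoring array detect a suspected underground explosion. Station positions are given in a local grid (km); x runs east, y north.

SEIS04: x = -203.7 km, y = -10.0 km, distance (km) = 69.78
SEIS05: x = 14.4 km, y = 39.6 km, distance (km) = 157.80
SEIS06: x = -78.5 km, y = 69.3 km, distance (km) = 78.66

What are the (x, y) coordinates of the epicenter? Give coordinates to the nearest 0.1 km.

x ≈ -142.6 km, y ≈ 23.7 km

Circle about each station: (x + 203.7)² + (y + 10.0)² = 69.78²; (x − 14.4)² + (y − 39.6)² = 157.80²; (x + 78.5)² + (y − 69.3)² = 78.66².
Subtracting pairs of circle equations eliminates x²+y² and gives linear equations (the radical axes):
436.2 x + 99.2 y = -59849.76
250.4 x + 158.6 y = -31947.10
Solving the 2×2 system: x ≈ -142.6, y ≈ 23.7 km.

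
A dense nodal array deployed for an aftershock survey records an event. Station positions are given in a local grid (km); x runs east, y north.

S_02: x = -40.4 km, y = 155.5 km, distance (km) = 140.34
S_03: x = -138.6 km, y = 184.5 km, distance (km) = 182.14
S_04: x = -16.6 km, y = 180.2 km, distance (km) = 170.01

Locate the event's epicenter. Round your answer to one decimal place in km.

Circle about each station: (x + 40.4)² + (y − 155.5)² = 140.34²; (x + 138.6)² + (y − 184.5)² = 182.14²; (x + 16.6)² + (y − 180.2)² = 170.01².
Subtracting the S_02 equation from the S_03 and S_04 equations removes the quadratic terms:
-196.4 x + 58.0 y = 13958.14
47.6 x + 49.4 y = -2272.89
Solving the 2×2 system: x ≈ -65.9, y ≈ 17.5 km.

(-65.9, 17.5)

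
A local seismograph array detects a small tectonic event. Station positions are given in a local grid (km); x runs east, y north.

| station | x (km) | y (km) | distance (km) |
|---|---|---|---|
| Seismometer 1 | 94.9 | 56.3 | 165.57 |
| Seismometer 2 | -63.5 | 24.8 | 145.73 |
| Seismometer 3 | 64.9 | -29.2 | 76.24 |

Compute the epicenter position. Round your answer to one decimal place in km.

Circle about each station: (x − 94.9)² + (y − 56.3)² = 165.57²; (x + 63.5)² + (y − 24.8)² = 145.73²; (x − 64.9)² + (y + 29.2)² = 76.24².
Subtracting the Seismometer 1 equation from the Seismometer 2 and Seismometer 3 equations removes the quadratic terms:
-316.8 x − 63.0 y = -1352.22
-60.0 x − 171.0 y = 14489.84
Solving the 2×2 system: x ≈ 22.7, y ≈ -92.7 km.

22.7 km east, -92.7 km north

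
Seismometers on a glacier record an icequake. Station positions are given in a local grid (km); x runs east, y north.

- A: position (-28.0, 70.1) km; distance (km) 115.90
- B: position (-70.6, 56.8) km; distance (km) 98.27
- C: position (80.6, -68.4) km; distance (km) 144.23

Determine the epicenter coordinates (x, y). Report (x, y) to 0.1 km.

Circle about each station: (x + 28.0)² + (y − 70.1)² = 115.90²; (x + 70.6)² + (y − 56.8)² = 98.27²; (x − 80.6)² + (y + 68.4)² = 144.23².
Subtracting the A equation from the B and C equations removes the quadratic terms:
-85.2 x − 26.6 y = 6288.41
217.2 x − 277.0 y = -1892.57
Solving the 2×2 system: x ≈ -61.0, y ≈ -41.0 km.

x ≈ -61.0 km, y ≈ -41.0 km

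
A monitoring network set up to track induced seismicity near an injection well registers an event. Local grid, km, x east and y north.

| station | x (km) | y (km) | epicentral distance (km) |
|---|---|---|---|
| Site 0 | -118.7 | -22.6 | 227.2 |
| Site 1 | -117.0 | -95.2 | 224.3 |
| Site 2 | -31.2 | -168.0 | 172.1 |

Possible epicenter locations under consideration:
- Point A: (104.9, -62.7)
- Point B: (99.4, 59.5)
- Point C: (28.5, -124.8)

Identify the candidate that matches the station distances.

For each candidate, compare |candidate − station| to the reported distance:
Point A: residuals Site 0 0.0, Site 1 0.0, Site 2 0.0 → max 0.0 km
Point B: residuals Site 0 5.8, Site 1 41.7, Site 2 90.2 → max 90.2 km
Point C: residuals Site 0 48.0, Site 1 75.8, Site 2 98.4 → max 98.4 km
Only Point A has all residuals ≈ 0.

Point A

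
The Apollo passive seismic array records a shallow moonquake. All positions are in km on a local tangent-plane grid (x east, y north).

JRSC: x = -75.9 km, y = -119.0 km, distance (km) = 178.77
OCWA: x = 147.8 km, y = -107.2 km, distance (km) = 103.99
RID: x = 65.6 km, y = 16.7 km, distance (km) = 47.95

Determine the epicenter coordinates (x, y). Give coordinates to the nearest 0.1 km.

x ≈ 78.8 km, y ≈ -29.4 km

Circle about each station: (x + 75.9)² + (y + 119.0)² = 178.77²; (x − 147.8)² + (y + 107.2)² = 103.99²; (x − 65.6)² + (y − 16.7)² = 47.95².
Subtracting the JRSC equation from the OCWA and RID equations removes the quadratic terms:
447.4 x + 23.6 y = 34559.66
283.0 x + 271.4 y = 14319.95
Solving the 2×2 system: x ≈ 78.8, y ≈ -29.4 km.
Check against JRSC (with the unrounded x, y): √((x + 75.9)²+(y + 119.0)²) = 178.77 ≈ 178.77 km. ✓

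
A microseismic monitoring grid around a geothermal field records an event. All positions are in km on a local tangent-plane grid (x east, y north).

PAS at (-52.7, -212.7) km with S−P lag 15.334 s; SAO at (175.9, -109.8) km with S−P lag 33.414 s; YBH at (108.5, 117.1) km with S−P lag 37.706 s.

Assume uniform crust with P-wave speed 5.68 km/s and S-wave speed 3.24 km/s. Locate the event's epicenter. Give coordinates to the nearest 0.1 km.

Distance from S−P lag: d = Δt · v_P v_S / (v_P − v_S) = Δt · (5.68·3.24)/(5.68−3.24) ≈ 7.5423·Δt.
So d_PAS = 115.65, d_SAO = 252.02, d_YBH = 284.39 km.
Circle about each station: (x + 52.7)² + (y + 212.7)² = 115.65²; (x − 175.9)² + (y + 109.8)² = 252.02²; (x − 108.5)² + (y − 117.1)² = 284.39².
Subtracting the PAS equation from the SAO and YBH equations removes the quadratic terms:
457.2 x + 205.8 y = -55160.89
322.4 x + 659.6 y = -90036.67
Solving the 2×2 system: x ≈ -75.9, y ≈ -99.4 km.

(-75.9, -99.4)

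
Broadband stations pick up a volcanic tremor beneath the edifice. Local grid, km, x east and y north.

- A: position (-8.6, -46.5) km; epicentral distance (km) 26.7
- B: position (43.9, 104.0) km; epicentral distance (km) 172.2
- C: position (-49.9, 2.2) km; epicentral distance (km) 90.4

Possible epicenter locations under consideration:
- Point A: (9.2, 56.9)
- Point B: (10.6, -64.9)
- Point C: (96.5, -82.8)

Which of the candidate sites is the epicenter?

Point B

For each candidate, compare |candidate − station| to the reported distance:
Point A: residuals A 78.2, B 113.7, C 9.9 → max 113.7 km
Point B: residuals A 0.1, B 0.0, C 0.1 → max 0.1 km
Point C: residuals A 84.5, B 21.9, C 78.9 → max 84.5 km
Only Point B has all residuals ≈ 0.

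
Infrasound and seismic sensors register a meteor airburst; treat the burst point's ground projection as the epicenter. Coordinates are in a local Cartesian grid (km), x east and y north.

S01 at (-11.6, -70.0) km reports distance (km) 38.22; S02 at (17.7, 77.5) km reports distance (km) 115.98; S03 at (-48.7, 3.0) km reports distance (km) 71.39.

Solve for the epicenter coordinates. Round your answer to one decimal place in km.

(9.6, -38.2)

Circle about each station: (x + 11.6)² + (y + 70.0)² = 38.22²; (x − 17.7)² + (y − 77.5)² = 115.98²; (x + 48.7)² + (y − 3.0)² = 71.39².
Subtracting the S01 equation from the S02 and S03 equations removes the quadratic terms:
58.6 x + 295.0 y = -10705.61
-74.2 x + 146.0 y = -6289.63
Solving the 2×2 system: x ≈ 9.6, y ≈ -38.2 km.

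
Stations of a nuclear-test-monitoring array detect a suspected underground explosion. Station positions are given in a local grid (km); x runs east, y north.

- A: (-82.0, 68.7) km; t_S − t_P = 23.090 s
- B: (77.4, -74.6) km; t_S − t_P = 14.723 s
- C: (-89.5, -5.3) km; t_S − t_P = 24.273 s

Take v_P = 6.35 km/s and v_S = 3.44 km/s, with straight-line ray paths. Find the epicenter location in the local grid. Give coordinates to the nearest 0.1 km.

(88.1, 35.4)

Distance from S−P lag: d = Δt · v_P v_S / (v_P − v_S) = Δt · (6.35·3.44)/(6.35−3.44) ≈ 7.5065·Δt.
So d_A = 173.33, d_B = 110.52, d_C = 182.21 km.
Circle about each station: (x + 82.0)² + (y − 68.7)² = 173.33²; (x − 77.4)² + (y + 74.6)² = 110.52²; (x + 89.5)² + (y + 5.3)² = 182.21².
Subtracting the A equation from the B and C equations removes the quadratic terms:
318.8 x − 286.6 y = 17940.85
-15.0 x − 148.0 y = -6562.55
Solving the 2×2 system: x ≈ 88.1, y ≈ 35.4 km.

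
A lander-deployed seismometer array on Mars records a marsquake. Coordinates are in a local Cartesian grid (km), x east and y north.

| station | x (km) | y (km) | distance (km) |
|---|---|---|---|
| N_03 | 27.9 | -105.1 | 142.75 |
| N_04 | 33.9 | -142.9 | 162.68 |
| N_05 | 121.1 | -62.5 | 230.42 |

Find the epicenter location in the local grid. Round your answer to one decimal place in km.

Circle about each station: (x − 27.9)² + (y + 105.1)² = 142.75²; (x − 33.9)² + (y + 142.9)² = 162.68²; (x − 121.1)² + (y + 62.5)² = 230.42².
Subtracting the N_03 equation from the N_04 and N_05 equations removes the quadratic terms:
12.0 x − 75.6 y = 3657.98
186.4 x + 85.2 y = -25968.77
Solving the 2×2 system: x ≈ -109.3, y ≈ -65.7 km.
Check against N_03 (with the unrounded x, y): √((x − 27.9)²+(y + 105.1)²) = 142.71 ≈ 142.75 km. ✓

x ≈ -109.3 km, y ≈ -65.7 km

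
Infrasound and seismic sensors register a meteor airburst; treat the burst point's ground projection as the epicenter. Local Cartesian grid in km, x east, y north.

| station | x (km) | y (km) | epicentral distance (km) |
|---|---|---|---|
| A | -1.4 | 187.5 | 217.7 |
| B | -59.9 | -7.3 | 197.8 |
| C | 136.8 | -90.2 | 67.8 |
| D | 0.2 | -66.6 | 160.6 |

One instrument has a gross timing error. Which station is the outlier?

C

Solve using three stations at a time. Using A, B, D (subtract circle equations pairwise → linear system) gives (x, y) ≈ (136.1, 18.8).
Distances from that point to each station vs reported:
  A: calculated 217.6 vs reported 217.7 → residual 0.1 km
  B: calculated 197.7 vs reported 197.8 → residual 0.1 km
  C: calculated 109.0 vs reported 67.8 → residual 41.2 km
  D: calculated 160.5 vs reported 160.6 → residual 0.1 km
A, B, D are mutually consistent (residuals ≈ 0); C is off by 41.2 km.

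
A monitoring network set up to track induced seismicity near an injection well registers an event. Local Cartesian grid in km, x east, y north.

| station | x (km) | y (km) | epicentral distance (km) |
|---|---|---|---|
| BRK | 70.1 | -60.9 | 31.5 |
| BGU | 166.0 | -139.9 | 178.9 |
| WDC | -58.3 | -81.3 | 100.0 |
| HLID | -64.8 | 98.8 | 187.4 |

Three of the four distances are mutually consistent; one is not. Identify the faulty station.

BGU

Solve using three stations at a time. Using BRK, WDC, HLID (subtract circle equations pairwise → linear system) gives (x, y) ≈ (38.8, -57.4).
Distances from that point to each station vs reported:
  BRK: calculated 31.5 vs reported 31.5 → residual 0.0 km
  BGU: calculated 151.6 vs reported 178.9 → residual 27.3 km
  WDC: calculated 100.0 vs reported 100.0 → residual 0.0 km
  HLID: calculated 187.4 vs reported 187.4 → residual 0.0 km
BRK, WDC, HLID are mutually consistent (residuals ≈ 0); BGU is off by 27.3 km.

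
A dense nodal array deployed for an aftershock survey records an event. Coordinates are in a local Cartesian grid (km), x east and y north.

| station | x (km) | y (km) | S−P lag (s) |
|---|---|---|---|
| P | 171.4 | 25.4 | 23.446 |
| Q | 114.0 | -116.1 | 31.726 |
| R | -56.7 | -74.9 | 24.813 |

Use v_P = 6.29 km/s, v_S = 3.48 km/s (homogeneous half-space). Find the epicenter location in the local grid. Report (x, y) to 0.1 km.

Distance from S−P lag: d = Δt · v_P v_S / (v_P − v_S) = Δt · (6.29·3.48)/(6.29−3.48) ≈ 7.7898·Δt.
So d_P = 182.64, d_Q = 247.14, d_R = 193.29 km.
Circle about each station: (x − 171.4)² + (y − 25.4)² = 182.64²; (x − 114.0)² + (y + 116.1)² = 247.14²; (x + 56.7)² + (y + 74.9)² = 193.29².
Subtracting the P equation from the Q and R equations removes the quadratic terms:
-114.8 x − 283.0 y = -31268.72
-456.2 x − 200.6 y = -25201.87
Solving the 2×2 system: x ≈ 8.1, y ≈ 107.2 km.

x ≈ 8.1 km, y ≈ 107.2 km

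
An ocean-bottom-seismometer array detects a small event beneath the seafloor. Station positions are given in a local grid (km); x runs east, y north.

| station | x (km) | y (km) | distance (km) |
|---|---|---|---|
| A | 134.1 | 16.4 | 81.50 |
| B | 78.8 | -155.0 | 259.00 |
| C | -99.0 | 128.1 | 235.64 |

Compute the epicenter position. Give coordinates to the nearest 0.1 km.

x ≈ 134.7 km, y ≈ 97.9 km

Circle about each station: (x − 134.1)² + (y − 16.4)² = 81.50²; (x − 78.8)² + (y + 155.0)² = 259.00²; (x + 99.0)² + (y − 128.1)² = 235.64².
Subtracting the A equation from the B and C equations removes the quadratic terms:
-110.6 x − 342.8 y = -48456.08
-466.2 x + 223.4 y = -40925.12
Solving the 2×2 system: x ≈ 134.7, y ≈ 97.9 km.
Check against A (with the unrounded x, y): √((x − 134.1)²+(y − 16.4)²) = 81.50 ≈ 81.50 km. ✓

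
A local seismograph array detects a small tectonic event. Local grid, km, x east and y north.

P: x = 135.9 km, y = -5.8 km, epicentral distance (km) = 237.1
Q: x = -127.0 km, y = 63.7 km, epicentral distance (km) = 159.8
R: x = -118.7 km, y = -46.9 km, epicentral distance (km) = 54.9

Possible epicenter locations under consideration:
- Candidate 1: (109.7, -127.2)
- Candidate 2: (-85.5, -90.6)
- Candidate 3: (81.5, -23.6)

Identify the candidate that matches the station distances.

For each candidate, compare |candidate − station| to the reported distance:
Candidate 1: residuals P 112.9, Q 144.3, R 187.2 → max 187.2 km
Candidate 2: residuals P 0.0, Q 0.0, R 0.0 → max 0.0 km
Candidate 3: residuals P 179.9, Q 66.2, R 146.7 → max 179.9 km
Only Candidate 2 has all residuals ≈ 0.

Candidate 2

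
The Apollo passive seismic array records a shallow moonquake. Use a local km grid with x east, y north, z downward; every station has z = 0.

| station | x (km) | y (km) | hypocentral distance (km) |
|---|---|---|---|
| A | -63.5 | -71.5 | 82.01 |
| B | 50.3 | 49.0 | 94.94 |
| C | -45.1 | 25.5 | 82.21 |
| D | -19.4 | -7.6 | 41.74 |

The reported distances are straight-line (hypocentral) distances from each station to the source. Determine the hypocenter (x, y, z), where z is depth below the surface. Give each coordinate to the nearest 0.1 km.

x ≈ 8.6 km, y ≈ -35.1 km, depth ≈ 14.2 km

Each station gives a sphere (x−x_i)² + (y−y_i)² + z² = d_i² (stations at z=0).
Subtracting the A sphere from B and C: z² cancels, leaving linear equations in x and y:
227.6 x + 241.0 y = -6501.37
36.8 x + 194.0 y = -6493.08
Solving: x ≈ 8.603, y ≈ -35.101 km (keep extra digits for the depth step; rounded: 8.6, -35.1).
Then from the A sphere: z² = 82.01² − (x + 63.5)² − (y + 71.5)² with x = 8.603, y = -35.101, so z ≈ 14.210 ≈ 14.2 km.
Check against D (with the unrounded solution): distance 41.74 ≈ 41.74 km. ✓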